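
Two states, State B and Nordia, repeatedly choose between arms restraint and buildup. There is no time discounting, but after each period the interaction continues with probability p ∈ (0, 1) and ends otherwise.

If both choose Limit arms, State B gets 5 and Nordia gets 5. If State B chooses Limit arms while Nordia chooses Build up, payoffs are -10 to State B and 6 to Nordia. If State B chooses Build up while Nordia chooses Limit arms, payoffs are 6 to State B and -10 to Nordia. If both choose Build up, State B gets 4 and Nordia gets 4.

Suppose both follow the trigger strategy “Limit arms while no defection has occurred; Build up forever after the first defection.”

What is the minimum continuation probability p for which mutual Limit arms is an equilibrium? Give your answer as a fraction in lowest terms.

Expected cooperation value is 5 + p·5 + p²·5 + … = 5/(1−p); deviation gives 6 + p·4/(1−p).
5 ≥ 6(1−p) + 4p ⇒ 2p ≥ 1 ⇒ p ≥ 1/2.

1/2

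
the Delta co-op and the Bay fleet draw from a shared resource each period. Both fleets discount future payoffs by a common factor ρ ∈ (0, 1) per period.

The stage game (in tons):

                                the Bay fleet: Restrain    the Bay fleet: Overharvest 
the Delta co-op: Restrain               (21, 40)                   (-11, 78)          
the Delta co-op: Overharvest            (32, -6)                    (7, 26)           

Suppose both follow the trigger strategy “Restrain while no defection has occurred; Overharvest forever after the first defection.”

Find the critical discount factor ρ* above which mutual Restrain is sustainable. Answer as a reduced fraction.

19/26

For the Delta co-op: deviation gain 32−21 = 11, per-period punishment loss 21−7 = 14. IC gives ρ ≥ 11/25.
For the Bay fleet: gain 38, loss 14 per period, so ρ ≥ 38/52 = 19/26.
The tighter constraint is the Bay fleet's, so cooperation needs ρ ≥ 19/26.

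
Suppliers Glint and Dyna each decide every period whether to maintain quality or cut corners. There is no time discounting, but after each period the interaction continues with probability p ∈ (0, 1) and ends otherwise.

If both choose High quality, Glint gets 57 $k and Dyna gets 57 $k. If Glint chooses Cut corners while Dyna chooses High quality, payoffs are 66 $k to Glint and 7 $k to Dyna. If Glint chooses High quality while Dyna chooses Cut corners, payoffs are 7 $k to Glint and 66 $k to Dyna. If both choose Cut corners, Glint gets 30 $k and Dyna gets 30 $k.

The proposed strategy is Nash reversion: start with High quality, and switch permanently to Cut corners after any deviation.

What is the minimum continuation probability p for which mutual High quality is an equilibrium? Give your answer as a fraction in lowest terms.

1/4

With no time discounting, the continuation probability p plays the role of the discount factor.
Grim-trigger IC: 57/(1−p) ≥ 66 + 30p/(1−p) ⇒ p ≥ (66−57)/(66−30) = 1/4.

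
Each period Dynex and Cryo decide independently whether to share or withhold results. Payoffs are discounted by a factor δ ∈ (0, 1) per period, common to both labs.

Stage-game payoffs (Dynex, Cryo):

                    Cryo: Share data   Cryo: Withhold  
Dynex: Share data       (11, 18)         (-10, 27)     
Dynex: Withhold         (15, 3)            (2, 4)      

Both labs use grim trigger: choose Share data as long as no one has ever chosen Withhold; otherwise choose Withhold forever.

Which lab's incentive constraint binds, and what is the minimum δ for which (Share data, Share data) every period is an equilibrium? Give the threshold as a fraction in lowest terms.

Dynex: cooperation gives 11 each period; deviation gives 15 once then 2 forever.
  11/(1−δ) ≥ 15 + 2δ/(1−δ) ⇒ δ ≥ 4/13.
Cryo: cooperation gives 18 each period; deviation gives 27 once then 4 forever.
  δ ≥ 9/23.
Both must hold, so the binding constraint is Cryo's: δ ≥ 9/23.

Cryo; δ ≥ 9/23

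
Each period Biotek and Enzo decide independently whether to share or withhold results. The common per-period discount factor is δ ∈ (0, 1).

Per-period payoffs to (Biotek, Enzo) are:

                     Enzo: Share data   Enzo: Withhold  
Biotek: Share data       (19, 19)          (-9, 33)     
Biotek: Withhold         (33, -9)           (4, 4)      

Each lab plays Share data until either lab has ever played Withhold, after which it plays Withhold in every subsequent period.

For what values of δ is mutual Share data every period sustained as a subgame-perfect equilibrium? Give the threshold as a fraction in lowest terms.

One-period gain from deviating is 33 − 19 = 14. The loss is 19 − 4 = 15 in every subsequent period, with present value 15·δ/(1−δ).
Deviation is unprofitable when 15·δ/(1−δ) ≥ 14, i.e. δ/(1−δ) ≥ 14/15.
Equivalently δ ≥ 14/(14+15) = 14/29.

14/29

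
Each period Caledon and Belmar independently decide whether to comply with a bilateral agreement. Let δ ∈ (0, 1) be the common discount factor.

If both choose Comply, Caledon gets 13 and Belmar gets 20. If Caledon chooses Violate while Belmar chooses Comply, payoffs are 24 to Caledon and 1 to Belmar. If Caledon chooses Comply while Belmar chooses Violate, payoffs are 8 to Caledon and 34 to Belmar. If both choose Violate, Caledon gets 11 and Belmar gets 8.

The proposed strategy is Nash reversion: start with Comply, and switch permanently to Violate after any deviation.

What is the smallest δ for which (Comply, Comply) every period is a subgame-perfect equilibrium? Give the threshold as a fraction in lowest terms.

11/13

Caledon's threshold: (24−13)/(24−11) = 11/13.
Belmar's threshold: (34−20)/(34−8) = 7/13.
11/13 > 7/13, so Caledon binds and δ* = 11/13.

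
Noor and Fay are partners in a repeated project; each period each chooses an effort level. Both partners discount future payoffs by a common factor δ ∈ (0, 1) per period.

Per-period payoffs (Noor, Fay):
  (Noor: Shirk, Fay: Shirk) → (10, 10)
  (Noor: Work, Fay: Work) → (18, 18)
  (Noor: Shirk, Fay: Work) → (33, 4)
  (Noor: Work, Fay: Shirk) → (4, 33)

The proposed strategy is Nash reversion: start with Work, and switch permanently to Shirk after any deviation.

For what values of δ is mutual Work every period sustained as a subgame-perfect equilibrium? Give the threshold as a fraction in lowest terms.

Cooperation forever yields 18 each period: 18/(1−δ).
Deviating yields 33 once, then 10 forever: 33 + 10δ/(1−δ).
No profitable deviation requires 18/(1−δ) ≥ 33 + 10δ/(1−δ).
Multiplying by (1−δ): 18 ≥ 33(1−δ) + 10δ = 33 − 23δ.
So 23δ ≥ 15, i.e. δ ≥ 15/23.

15/23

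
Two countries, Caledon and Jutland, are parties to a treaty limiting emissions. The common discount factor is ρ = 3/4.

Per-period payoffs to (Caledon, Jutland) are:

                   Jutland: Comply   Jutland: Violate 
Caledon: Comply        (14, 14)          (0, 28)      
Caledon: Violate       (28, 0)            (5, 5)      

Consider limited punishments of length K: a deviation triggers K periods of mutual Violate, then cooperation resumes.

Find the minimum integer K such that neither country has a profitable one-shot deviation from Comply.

IC: ρ(1−ρ^K)/(1−ρ) ≥ (28−14)/(14−5) = 14/9.
With ρ = 3/4: need 1 − ρ^K ≥ 14/9·(1−3/4)/(3/4), i.e. ρ^K ≤ 0.4815.
Since (3/4)^2 = 0.5625 and (3/4)^3 = 0.4219, the smallest such K is 3.

3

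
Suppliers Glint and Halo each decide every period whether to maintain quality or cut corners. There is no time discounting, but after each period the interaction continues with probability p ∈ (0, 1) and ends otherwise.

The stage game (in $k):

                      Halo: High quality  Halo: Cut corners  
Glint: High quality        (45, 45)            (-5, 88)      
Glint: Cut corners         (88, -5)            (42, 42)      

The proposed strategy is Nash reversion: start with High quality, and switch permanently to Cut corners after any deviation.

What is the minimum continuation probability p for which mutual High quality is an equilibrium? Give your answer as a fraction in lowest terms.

43/46

With no time discounting, the continuation probability p plays the role of the discount factor.
Grim-trigger IC: 45/(1−p) ≥ 88 + 42p/(1−p) ⇒ p ≥ (88−45)/(88−42) = 43/46.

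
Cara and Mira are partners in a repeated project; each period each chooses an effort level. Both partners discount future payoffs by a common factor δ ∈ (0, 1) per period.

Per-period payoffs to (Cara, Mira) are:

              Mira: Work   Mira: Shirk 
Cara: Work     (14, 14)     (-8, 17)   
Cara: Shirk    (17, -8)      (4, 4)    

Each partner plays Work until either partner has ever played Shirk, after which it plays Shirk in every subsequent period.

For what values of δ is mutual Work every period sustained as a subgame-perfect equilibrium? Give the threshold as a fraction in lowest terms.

Under grim trigger the critical discount factor is (T−C)/(T−P) with T = 17, C = 14, P = 4.
δ* = (17−14)/(17−4) = 3/13.

3/13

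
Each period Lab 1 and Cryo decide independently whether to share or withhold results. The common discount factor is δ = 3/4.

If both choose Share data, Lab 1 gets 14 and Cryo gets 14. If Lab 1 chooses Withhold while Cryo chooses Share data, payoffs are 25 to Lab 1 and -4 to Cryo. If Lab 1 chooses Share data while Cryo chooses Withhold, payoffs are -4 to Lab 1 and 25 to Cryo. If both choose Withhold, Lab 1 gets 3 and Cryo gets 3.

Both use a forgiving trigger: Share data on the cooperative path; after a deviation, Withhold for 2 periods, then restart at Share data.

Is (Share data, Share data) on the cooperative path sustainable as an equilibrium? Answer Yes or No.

A one-shot deviation gives 25 now, then 3 for 2 periods, then back to 14.
Gain from deviating: (25−14) today; loss: (14−3) in each of the next 2 periods.
No-deviation condition: (14−3)(δ+…+δ^2) ≥ 25−14, i.e. δ+…+δ^2 ≥ 1.
At δ = 3/4: δ+…+δ^2 = 1.3125 ≥ 1.0000.
So cooperation is sustainable.

Yes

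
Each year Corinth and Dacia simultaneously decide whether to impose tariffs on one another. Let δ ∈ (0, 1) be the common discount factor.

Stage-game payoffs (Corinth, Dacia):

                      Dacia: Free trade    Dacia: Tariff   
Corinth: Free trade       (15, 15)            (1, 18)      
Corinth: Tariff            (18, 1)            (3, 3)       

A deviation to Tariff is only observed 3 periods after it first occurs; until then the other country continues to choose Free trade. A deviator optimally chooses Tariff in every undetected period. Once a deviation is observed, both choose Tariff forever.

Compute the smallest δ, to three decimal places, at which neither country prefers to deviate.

Deviating for the 3 undetected periods gains 18−15 = 3 per period over cooperation, then loses 15−3 = 12 per period forever once punishment starts.
Gain: 3(1 + δ + … + δ^2); loss: 12·δ^3/(1−δ).
No profitable deviation ⇔ 3(1−δ^3) ≤ 12·δ^3, i.e. δ^3 ≥ 3/(3+12) = 1/5.
Hence δ ≥ (1/5)^(1/3) ≈ 0.585.

0.585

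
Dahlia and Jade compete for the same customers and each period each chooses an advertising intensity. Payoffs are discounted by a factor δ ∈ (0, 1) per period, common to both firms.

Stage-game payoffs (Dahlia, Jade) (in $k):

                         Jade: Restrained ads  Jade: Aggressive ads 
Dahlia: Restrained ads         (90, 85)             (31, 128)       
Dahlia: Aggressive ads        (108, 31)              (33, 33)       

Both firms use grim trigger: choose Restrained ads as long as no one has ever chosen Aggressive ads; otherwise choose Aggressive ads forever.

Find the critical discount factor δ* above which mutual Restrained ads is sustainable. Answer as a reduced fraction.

Dahlia: cooperation gives 90 each period; deviation gives 108 once then 33 forever.
  90/(1−δ) ≥ 108 + 33δ/(1−δ) ⇒ δ ≥ 18/75 = 6/25.
Jade: cooperation gives 85 each period; deviation gives 128 once then 33 forever.
  δ ≥ 43/95.
Both must hold, so the binding constraint is Jade's: δ ≥ 43/95.

43/95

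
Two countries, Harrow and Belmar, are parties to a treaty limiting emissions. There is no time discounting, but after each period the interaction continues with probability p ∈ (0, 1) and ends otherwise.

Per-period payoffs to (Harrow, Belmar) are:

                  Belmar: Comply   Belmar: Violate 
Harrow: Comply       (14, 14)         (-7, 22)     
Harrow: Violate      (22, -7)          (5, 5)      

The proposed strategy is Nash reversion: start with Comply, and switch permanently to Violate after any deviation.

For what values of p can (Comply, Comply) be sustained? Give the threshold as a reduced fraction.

8/17

Expected cooperation value is 14 + p·14 + p²·14 + … = 14/(1−p); deviation gives 22 + p·5/(1−p).
14 ≥ 22(1−p) + 5p ⇒ 17p ≥ 8 ⇒ p ≥ 8/17.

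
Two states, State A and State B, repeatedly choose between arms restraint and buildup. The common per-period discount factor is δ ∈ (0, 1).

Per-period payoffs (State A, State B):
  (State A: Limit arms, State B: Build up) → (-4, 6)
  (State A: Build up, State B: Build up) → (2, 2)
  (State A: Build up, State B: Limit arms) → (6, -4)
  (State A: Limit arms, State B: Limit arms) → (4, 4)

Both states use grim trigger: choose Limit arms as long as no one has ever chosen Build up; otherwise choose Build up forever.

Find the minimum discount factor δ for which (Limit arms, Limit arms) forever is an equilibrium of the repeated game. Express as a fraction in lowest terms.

1/2

Under grim trigger the critical discount factor is (T−C)/(T−P) with T = 6, C = 4, P = 2.
δ* = (6−4)/(6−2) = 2/4 = 1/2.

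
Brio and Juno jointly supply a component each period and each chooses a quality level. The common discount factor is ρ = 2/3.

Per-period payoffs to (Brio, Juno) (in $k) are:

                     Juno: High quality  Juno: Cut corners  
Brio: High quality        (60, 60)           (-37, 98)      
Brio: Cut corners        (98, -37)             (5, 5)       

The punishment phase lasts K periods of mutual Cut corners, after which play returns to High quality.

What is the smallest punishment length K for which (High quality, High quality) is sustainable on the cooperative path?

Need Σ_{k=1}^{K} ρ^k ≥ (98−60)/(60−5) = 0.6909 at ρ = 2/3.
At K = 1 the sum is 0.6667 < 0.6909; at K = 2 it is 1.1111 ≥ 0.6909.
So the minimum punishment length is K = 2.

2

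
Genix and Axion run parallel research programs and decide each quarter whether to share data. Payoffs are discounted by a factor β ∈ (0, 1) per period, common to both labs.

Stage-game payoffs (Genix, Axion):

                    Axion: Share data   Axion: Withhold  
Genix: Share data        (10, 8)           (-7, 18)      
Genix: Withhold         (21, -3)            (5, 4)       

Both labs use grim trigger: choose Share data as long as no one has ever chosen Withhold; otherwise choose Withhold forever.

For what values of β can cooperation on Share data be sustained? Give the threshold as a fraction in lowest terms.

Genix: cooperation gives 10 each period; deviation gives 21 once then 5 forever.
  10/(1−β) ≥ 21 + 5β/(1−β) ⇒ β ≥ 11/16.
Axion: cooperation gives 8 each period; deviation gives 18 once then 4 forever.
  β ≥ 10/14 = 5/7.
Both must hold, so the binding constraint is Axion's: β ≥ 5/7.

5/7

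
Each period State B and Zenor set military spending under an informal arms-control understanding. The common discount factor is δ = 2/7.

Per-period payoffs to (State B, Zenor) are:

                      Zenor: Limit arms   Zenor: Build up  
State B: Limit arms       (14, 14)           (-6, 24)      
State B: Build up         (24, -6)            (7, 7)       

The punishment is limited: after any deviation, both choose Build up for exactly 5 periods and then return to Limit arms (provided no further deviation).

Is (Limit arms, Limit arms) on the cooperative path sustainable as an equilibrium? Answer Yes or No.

No

A one-shot deviation gives 24 now, then 7 for 5 periods, then back to 14.
Gain from deviating: (24−14) today; loss: (14−7) in each of the next 5 periods.
No-deviation condition: (14−7)(δ+…+δ^5) ≥ 24−14, i.e. δ+…+δ^5 ≥ 10/7.
At δ = 2/7: δ+…+δ^5 = 0.3992 < 1.4286.
So cooperation is not sustainable.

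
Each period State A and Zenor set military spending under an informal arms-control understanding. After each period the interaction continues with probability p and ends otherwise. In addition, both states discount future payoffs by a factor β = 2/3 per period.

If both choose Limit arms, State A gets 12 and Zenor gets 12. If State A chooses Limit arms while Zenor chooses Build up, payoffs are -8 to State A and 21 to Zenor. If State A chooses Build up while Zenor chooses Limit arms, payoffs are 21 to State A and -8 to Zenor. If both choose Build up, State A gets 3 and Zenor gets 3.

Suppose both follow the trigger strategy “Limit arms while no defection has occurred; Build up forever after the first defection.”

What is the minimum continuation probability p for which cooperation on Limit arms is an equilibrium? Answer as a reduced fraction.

Expected continuation weight on next period's payoff is β·p = 2/3·p, which plays the role of the discount factor.
Cooperation requires 2/3·p ≥ (21−12)/(21−3) = 1/2, hence p ≥ 3/4.

3/4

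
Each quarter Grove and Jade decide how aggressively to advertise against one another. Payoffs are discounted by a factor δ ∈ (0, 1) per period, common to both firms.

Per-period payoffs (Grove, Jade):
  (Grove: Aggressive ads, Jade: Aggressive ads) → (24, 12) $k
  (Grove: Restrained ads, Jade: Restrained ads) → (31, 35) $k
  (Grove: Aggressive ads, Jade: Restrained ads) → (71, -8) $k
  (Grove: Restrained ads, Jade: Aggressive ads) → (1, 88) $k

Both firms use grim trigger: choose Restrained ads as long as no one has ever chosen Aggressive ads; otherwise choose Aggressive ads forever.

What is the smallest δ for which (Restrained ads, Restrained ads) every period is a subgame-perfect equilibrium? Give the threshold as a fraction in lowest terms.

40/47

Grove's threshold: (71−31)/(71−24) = 40/47.
Jade's threshold: (88−35)/(88−12) = 53/76.
40/47 > 53/76, so Grove binds and δ* = 40/47.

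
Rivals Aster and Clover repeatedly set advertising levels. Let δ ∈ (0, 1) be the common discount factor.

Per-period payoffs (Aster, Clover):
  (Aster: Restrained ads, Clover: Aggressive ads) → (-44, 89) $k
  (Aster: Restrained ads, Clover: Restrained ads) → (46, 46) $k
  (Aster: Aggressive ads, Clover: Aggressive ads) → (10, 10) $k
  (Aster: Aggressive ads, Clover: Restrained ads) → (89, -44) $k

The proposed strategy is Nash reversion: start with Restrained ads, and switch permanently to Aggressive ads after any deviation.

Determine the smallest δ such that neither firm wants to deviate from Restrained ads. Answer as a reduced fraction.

43/79

Under grim trigger the critical discount factor is (T−C)/(T−P) with T = 89, C = 46, P = 10.
δ* = (89−46)/(89−10) = 43/79.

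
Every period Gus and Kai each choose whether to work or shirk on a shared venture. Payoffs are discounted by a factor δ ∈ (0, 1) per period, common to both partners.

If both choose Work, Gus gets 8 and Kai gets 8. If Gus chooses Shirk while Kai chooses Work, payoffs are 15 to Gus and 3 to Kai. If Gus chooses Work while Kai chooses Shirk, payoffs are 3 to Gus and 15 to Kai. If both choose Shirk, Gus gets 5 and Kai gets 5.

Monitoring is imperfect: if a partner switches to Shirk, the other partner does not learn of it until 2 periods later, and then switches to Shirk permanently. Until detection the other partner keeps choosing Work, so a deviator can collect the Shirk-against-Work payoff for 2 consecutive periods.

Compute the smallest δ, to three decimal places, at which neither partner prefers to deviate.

0.837

The best deviation is to choose Shirk for all 2 undetected periods, earning 15 each, then 5 forever once detected.
Deviation value: 15(1−δ^2)/(1−δ) + 5δ^2/(1−δ); cooperation value: 8/(1−δ).
IC: 8 ≥ 15(1−δ^2) + 5δ^2 = 15 − 10δ^2.
So δ^2 ≥ 7/10, giving δ ≥ (7/10)^(1/2) ≈ 0.837.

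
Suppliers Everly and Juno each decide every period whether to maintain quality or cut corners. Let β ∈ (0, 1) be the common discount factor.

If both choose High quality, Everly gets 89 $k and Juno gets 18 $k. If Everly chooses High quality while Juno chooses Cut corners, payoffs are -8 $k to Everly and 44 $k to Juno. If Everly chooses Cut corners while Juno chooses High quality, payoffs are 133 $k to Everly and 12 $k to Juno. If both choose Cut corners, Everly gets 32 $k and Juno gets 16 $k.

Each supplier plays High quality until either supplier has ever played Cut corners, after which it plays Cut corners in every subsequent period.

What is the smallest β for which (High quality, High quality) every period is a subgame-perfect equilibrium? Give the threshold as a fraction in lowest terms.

13/14

For Everly: deviation gain 133−89 = 44, per-period punishment loss 89−32 = 57. IC gives β ≥ 44/101.
For Juno: gain 26, loss 2 per period, so β ≥ 26/28 = 13/14.
The tighter constraint is Juno's, so cooperation needs β ≥ 13/14.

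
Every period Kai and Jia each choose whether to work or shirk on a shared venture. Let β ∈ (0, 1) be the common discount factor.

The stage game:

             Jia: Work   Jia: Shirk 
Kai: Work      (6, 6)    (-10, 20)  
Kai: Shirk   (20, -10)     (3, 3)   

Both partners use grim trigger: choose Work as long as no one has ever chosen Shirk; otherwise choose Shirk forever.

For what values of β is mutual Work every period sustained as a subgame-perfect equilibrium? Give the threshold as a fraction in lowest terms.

14/17

One-period gain from deviating is 20 − 6 = 14. The loss is 6 − 3 = 3 in every subsequent period, with present value 3·β/(1−β).
Deviation is unprofitable when 3·β/(1−β) ≥ 14, i.e. β/(1−β) ≥ 14/3.
Equivalently β ≥ 14/(14+3) = 14/17.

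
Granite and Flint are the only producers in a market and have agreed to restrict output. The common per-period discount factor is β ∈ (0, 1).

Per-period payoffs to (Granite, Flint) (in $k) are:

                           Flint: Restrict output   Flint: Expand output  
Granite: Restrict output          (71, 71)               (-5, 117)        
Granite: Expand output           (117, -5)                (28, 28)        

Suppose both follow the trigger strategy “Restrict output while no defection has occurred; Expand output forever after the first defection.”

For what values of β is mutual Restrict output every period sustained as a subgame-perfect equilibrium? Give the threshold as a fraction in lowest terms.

46/89

Under grim trigger the critical discount factor is (T−C)/(T−P) with T = 117, C = 71, P = 28.
β* = (117−71)/(117−28) = 46/89.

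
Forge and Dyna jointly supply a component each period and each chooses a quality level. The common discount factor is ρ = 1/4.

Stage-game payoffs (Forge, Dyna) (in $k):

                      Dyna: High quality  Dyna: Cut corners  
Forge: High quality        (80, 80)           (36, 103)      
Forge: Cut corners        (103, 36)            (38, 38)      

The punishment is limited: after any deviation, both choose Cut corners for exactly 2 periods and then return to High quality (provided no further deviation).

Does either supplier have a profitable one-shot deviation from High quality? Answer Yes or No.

Yes

IC: ρ+…+ρ^2 ≥ (103−80)/(80−38) = 23/42.
At ρ = 1/4: partial sum = 0.3125 < 0.5476. Cooperation not sustainable.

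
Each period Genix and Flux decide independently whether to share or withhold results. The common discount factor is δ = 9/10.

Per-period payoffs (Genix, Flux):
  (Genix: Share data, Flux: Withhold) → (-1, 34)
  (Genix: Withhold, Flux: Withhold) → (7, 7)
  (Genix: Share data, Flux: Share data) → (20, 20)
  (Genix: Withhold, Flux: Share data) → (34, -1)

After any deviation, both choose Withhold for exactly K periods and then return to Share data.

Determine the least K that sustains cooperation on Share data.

2

Need Σ_{k=1}^{K} δ^k ≥ (34−20)/(20−7) = 1.0769 at δ = 9/10.
At K = 1 the sum is 0.9000 < 1.0769; at K = 2 it is 1.7100 ≥ 1.0769.
So the minimum punishment length is K = 2.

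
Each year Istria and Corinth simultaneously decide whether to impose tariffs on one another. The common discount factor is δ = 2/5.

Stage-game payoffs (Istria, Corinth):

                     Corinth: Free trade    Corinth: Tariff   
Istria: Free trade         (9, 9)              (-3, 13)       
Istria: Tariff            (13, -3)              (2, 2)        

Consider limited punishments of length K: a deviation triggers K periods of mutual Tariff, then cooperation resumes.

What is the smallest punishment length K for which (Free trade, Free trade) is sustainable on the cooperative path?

IC: δ(1−δ^K)/(1−δ) ≥ (13−9)/(9−2) = 4/7.
With δ = 2/5: need 1 − δ^K ≥ 4/7·(1−2/5)/(2/5), i.e. δ^K ≤ 0.1429.
Since (2/5)^2 = 0.1600 and (2/5)^3 = 0.0640, the smallest such K is 3.

3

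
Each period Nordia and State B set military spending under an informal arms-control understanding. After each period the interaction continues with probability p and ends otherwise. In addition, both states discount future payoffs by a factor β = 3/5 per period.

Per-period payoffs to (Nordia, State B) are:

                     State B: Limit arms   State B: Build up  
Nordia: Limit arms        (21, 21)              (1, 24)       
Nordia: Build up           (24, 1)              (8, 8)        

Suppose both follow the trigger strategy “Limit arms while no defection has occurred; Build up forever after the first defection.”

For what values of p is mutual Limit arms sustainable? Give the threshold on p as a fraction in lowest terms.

Expected continuation weight on next period's payoff is β·p = 3/5·p, which plays the role of the discount factor.
Cooperation requires 3/5·p ≥ (24−21)/(24−8) = 3/16, hence p ≥ 5/16.

5/16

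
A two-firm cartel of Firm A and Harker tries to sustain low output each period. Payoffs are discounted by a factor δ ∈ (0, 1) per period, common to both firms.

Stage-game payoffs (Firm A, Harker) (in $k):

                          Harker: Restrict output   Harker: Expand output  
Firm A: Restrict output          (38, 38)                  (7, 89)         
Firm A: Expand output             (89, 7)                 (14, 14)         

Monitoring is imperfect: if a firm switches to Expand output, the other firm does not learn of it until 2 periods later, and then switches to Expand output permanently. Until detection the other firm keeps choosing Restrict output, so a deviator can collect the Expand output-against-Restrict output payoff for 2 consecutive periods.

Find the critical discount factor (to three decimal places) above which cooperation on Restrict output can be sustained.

A deviator earns 89 for 2 periods, then 14 forever; cooperating earns 38 forever. Multiplying the IC by (1−δ):
38 ≥ 89(1−δ^2) + 14δ^2, so 75·δ^2 ≥ 51 and δ^2 ≥ 17/25.
δ ≥ (17/25)^(1/2) ≈ 0.825.

0.825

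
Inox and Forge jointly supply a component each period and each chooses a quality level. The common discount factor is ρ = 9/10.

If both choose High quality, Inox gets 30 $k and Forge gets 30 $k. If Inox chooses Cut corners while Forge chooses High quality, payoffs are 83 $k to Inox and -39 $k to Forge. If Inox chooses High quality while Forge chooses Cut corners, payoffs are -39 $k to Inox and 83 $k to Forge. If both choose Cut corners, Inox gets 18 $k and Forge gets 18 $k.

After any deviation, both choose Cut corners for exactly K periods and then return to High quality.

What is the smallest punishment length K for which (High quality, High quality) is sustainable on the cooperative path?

Need Σ_{k=1}^{K} ρ^k ≥ (83−30)/(30−18) = 4.4167 at ρ = 9/10.
At K = 6 the sum is 4.2170 < 4.4167; at K = 7 it is 4.6953 ≥ 4.4167.
So the minimum punishment length is K = 7.

7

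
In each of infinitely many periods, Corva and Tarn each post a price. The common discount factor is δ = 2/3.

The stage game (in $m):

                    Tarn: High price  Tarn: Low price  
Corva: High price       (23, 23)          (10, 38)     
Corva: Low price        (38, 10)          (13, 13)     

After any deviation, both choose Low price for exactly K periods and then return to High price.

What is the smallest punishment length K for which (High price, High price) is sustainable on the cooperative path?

IC: δ(1−δ^K)/(1−δ) ≥ (38−23)/(23−13) = 3/2.
With δ = 2/3: need 1 − δ^K ≥ 3/2·(1−2/3)/(2/3), i.e. δ^K ≤ 0.2500.
Since (2/3)^3 = 0.2963 and (2/3)^4 = 0.1975, the smallest such K is 4.

4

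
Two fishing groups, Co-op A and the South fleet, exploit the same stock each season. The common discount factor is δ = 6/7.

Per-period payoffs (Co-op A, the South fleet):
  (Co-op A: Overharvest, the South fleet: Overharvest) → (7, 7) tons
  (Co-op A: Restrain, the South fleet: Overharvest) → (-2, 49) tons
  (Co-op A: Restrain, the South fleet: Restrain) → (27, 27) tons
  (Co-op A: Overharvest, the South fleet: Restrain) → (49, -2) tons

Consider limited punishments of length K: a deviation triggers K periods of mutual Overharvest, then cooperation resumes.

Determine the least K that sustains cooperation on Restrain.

2

IC: δ(1−δ^K)/(1−δ) ≥ (49−27)/(27−7) = 11/10.
With δ = 6/7: need 1 − δ^K ≥ 11/10·(1−6/7)/(6/7), i.e. δ^K ≤ 0.8167.
Since (6/7)^1 = 0.8571 and (6/7)^2 = 0.7347, the smallest such K is 2.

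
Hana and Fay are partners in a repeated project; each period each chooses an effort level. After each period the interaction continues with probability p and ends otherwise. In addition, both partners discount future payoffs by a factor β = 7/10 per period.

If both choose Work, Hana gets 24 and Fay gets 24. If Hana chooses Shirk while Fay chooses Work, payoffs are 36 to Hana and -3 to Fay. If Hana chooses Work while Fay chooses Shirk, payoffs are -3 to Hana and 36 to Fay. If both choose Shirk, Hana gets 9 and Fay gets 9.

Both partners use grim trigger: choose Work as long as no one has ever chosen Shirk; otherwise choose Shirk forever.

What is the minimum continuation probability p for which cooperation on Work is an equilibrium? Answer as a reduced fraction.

Expected continuation weight on next period's payoff is β·p = 7/10·p, which plays the role of the discount factor.
Cooperation requires 7/10·p ≥ (36−24)/(36−9) = 4/9, hence p ≥ 40/63.

40/63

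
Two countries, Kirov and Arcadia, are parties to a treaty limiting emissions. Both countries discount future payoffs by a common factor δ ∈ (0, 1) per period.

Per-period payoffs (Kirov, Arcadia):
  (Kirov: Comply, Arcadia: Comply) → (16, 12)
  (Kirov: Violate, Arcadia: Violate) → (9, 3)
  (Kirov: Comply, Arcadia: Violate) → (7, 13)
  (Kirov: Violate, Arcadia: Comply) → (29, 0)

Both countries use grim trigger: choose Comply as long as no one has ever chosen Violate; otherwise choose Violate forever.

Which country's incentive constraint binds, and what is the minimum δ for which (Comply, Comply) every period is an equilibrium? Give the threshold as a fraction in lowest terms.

Kirov; δ ≥ 13/20

Kirov's threshold: (29−16)/(29−9) = 13/20.
Arcadia's threshold: (13−12)/(13−3) = 1/10.
13/20 > 1/10, so Kirov binds and δ* = 13/20.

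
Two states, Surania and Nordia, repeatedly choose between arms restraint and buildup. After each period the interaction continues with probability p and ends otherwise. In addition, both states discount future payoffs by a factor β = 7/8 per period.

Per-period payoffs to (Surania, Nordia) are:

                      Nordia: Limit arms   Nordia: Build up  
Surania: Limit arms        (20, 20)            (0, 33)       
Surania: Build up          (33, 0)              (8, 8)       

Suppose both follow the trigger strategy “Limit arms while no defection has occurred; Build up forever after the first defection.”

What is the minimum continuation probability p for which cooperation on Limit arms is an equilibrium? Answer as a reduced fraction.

With continuation probability p and discount β, the effective per-period discount factor is βp.
Grim-trigger IC: βp ≥ (33−20)/(33−8) = 13/25.
So p ≥ (13/25)/(7/8) = 104/175.

104/175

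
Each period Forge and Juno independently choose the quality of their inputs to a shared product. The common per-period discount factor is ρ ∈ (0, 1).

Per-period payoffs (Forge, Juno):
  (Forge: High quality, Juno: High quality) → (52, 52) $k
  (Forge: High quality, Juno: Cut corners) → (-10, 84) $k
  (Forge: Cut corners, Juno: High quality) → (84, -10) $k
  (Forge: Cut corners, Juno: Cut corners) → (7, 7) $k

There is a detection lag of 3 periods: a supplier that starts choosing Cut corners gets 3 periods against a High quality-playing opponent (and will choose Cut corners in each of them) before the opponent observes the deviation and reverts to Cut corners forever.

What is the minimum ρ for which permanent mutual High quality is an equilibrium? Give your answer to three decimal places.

0.746

Deviating for the 3 undetected periods gains 84−52 = 32 per period over cooperation, then loses 52−7 = 45 per period forever once punishment starts.
Gain: 32(1 + ρ + … + ρ^2); loss: 45·ρ^3/(1−ρ).
No profitable deviation ⇔ 32(1−ρ^3) ≤ 45·ρ^3, i.e. ρ^3 ≥ 32/(32+45) = 32/77.
Hence ρ ≥ (32/77)^(1/3) ≈ 0.746.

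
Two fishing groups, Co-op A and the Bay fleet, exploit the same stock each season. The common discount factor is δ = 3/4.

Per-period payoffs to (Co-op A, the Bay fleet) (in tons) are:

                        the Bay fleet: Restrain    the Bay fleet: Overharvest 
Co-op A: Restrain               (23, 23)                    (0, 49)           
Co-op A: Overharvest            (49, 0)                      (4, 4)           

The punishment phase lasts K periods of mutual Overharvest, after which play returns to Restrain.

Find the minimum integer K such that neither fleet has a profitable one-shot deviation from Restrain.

3

Need Σ_{k=1}^{K} δ^k ≥ (49−23)/(23−4) = 1.3684 at δ = 3/4.
At K = 2 the sum is 1.3125 < 1.3684; at K = 3 it is 1.7344 ≥ 1.3684.
So the minimum punishment length is K = 3.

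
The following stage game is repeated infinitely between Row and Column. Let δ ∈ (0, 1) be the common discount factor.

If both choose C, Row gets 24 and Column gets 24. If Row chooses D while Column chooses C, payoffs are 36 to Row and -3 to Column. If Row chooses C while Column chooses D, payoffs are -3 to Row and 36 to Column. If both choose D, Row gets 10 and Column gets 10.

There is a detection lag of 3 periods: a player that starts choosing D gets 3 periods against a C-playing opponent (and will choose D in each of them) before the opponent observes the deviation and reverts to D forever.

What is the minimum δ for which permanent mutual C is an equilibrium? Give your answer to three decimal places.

0.773

Deviating for the 3 undetected periods gains 36−24 = 12 per period over cooperation, then loses 24−10 = 14 per period forever once punishment starts.
Gain: 12(1 + δ + … + δ^2); loss: 14·δ^3/(1−δ).
No profitable deviation ⇔ 12(1−δ^3) ≤ 14·δ^3, i.e. δ^3 ≥ 12/(12+14) = 6/13.
Hence δ ≥ (6/13)^(1/3) ≈ 0.773.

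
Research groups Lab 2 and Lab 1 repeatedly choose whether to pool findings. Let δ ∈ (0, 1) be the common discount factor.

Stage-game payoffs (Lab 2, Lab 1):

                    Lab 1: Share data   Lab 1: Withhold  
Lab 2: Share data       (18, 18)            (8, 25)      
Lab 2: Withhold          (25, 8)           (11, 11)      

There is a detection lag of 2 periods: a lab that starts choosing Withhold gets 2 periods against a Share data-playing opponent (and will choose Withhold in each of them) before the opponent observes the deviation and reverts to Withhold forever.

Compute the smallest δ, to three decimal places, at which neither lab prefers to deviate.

A deviator earns 25 for 2 periods, then 11 forever; cooperating earns 18 forever. Multiplying the IC by (1−δ):
18 ≥ 25(1−δ^2) + 11δ^2, so 14·δ^2 ≥ 7 and δ^2 ≥ 1/2.
δ ≥ (1/2)^(1/2) ≈ 0.707.

0.707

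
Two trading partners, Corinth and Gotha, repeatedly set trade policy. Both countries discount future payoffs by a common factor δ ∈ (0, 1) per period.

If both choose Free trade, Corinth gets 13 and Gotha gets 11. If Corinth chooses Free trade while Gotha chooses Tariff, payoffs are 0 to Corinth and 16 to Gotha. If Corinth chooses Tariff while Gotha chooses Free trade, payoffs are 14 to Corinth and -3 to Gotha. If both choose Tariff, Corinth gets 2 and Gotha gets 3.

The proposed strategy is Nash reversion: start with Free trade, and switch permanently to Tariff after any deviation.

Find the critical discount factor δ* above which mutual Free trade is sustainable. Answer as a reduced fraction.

5/13

For Corinth: deviation gain 14−13 = 1, per-period punishment loss 13−2 = 11. IC gives δ ≥ 1/12.
For Gotha: gain 5, loss 8 per period, so δ ≥ 5/13.
The tighter constraint is Gotha's, so cooperation needs δ ≥ 5/13.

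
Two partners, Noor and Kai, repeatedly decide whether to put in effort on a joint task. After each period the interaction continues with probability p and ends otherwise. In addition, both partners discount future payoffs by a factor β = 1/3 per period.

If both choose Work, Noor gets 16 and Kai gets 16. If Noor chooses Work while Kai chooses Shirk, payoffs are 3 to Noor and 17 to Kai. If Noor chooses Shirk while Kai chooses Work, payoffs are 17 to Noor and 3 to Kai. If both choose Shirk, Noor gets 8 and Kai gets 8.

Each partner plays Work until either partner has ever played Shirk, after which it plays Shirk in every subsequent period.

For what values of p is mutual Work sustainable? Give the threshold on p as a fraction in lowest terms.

1/3

With continuation probability p and discount β, the effective per-period discount factor is βp.
Grim-trigger IC: βp ≥ (17−16)/(17−8) = 1/9.
So p ≥ (1/9)/(1/3) = 1/3.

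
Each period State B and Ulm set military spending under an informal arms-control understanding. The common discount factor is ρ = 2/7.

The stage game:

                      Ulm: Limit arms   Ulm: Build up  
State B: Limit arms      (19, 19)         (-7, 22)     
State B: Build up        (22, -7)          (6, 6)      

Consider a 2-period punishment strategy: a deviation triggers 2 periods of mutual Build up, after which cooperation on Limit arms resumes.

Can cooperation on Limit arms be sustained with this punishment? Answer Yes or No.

A one-shot deviation gives 22 now, then 6 for 2 periods, then back to 19.
Gain from deviating: (22−19) today; loss: (19−6) in each of the next 2 periods.
No-deviation condition: (19−6)(ρ+…+ρ^2) ≥ 22−19, i.e. ρ+…+ρ^2 ≥ 3/13.
At ρ = 2/7: ρ+…+ρ^2 = 0.3673 ≥ 0.2308.
So cooperation is sustainable.

Yes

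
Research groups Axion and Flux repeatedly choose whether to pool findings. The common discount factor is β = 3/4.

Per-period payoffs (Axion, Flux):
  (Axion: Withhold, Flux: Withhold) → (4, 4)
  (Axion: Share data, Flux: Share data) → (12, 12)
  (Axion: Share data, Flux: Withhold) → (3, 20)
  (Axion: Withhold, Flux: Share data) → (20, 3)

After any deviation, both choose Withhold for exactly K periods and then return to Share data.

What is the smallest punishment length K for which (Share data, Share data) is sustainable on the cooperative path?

2

No profitable deviation requires (12−4)(β+…+β^K) ≥ 20−12, i.e. β+…+β^K ≥ 1 ≈ 1.0000.
With β = 3/4, the partial sums are K=1: 0.7500, K=2: 1.3125.
K = 2 is the first length at which the sum reaches 1.0000.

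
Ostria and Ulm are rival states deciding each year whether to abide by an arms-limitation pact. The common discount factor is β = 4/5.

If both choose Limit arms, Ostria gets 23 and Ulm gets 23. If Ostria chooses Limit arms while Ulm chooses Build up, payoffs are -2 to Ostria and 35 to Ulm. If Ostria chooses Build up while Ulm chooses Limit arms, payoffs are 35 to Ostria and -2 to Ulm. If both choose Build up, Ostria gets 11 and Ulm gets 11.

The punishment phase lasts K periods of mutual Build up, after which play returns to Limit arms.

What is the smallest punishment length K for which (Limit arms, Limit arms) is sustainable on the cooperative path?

2

IC: β(1−β^K)/(1−β) ≥ (35−23)/(23−11) = 1.
With β = 4/5: need 1 − β^K ≥ 1·(1−4/5)/(4/5), i.e. β^K ≤ 0.7500.
Since (4/5)^1 = 0.8000 and (4/5)^2 = 0.6400, the smallest such K is 2.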